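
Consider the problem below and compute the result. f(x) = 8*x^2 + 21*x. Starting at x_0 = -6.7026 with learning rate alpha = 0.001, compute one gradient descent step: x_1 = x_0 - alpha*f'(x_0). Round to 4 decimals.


We compute the gradient at x_0 and apply the update.
f'(x) = 16*x + 21
f'(-6.7026) = 16*-6.7026 + 21 = -86.2416
x_1 = -6.7026 - 0.001*-86.2416 = -6.6164


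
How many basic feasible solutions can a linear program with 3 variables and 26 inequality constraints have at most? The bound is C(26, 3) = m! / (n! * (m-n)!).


Each vertex corresponds to some choice of n active constraints out of m, so the number of vertices is at most C(m, n) = m! / (n!(m-n)!).
m = 26, n = 3
Numerator: 26 * 25 * 24
Denominator: 3! = 6
C(26, 3) = 2600


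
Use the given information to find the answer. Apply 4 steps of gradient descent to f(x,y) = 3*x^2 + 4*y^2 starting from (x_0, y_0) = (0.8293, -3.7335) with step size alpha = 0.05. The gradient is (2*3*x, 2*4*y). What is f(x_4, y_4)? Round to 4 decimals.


Gradient descent on f(x,y) = 3*x^2 + 4*y^2.
Starting point: (0.8293, -3.7335), alpha = 0.05
Step 1: grad_x = 2*3*0.8293 = 4.9758, grad_y = 2*4*-3.7335 = -29.868
  x_1 = 0.8293 - 0.05*4.9758 = 0.5805
  y_1 = -3.7335 - 0.05*-29.868 = -2.2401
Step 2: grad_x = 2*3*0.5805 = 3.4831, grad_y = 2*4*-2.2401 = -17.9208
  x_2 = 0.5805 - 0.05*3.4831 = 0.4064
  y_2 = -2.2401 - 0.05*-17.9208 = -1.3441
Step 3: grad_x = 2*3*0.4064 = 2.4381, grad_y = 2*4*-1.3441 = -10.7525
  x_3 = 0.4064 - 0.05*2.4381 = 0.2844
  y_3 = -1.3441 - 0.05*-10.7525 = -0.8064
Step 4: grad_x = 2*3*0.2844 = 1.7067, grad_y = 2*4*-0.8064 = -6.4515
  x_4 = 0.2844 - 0.05*1.7067 = 0.1991
  y_4 = -0.8064 - 0.05*-6.4515 = -0.4839
f(0.1991, -0.4839) = 3*0.1991^2 + 4*(-0.4839)^2 = 1.0554


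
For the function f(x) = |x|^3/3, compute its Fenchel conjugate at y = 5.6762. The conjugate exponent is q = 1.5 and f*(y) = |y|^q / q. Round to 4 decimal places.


The conjugate exponent q satisfies 1/p + 1/q = 1.
p = 3, so q = 3/(3 - 1) = 1.5
|y|^q = 5.6762^1.5 = 13.5234
f*(5.6762) = 13.5234 / 1.5 = 9.0156


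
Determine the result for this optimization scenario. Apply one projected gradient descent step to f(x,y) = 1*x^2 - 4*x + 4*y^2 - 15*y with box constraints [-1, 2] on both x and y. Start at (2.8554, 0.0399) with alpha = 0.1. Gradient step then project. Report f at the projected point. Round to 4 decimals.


Step 1: Compute gradient at (2.8554, 0.0399).
grad_x = 2*1*2.8554 - 4 = 1.7108
grad_y = 2*4*0.0399 - 15 = -14.6808
Step 2: Gradient step.
x_raw = 2.8554 - 0.1*1.7108 = 2.6843
y_raw = 0.0399 - 0.1*-14.6808 = 1.508
Step 3: Project onto [-1, 2].
x_proj = clip(2.6843) = 2.0
y_proj = clip(1.508) = 1.508
Step 4: Evaluate f.
f(2.0, 1.508) = -17.5237


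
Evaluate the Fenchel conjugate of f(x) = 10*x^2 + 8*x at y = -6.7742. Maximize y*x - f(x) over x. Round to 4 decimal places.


f*(y) = sup_x {y*x - a*x^2 - b*x} = sup_x {(y-b)*x - a*x^2}
FOC: (y - b) - 2a*x = 0 => x* = (y - b)/(2a)
x* = (-6.7742 - 8)/(2*10) = -0.7387
f*(-6.7742) = (y-b)^2/(4a) = (-6.7742 - 8)^2/(4*10)
= 218.277/40 = 5.4569


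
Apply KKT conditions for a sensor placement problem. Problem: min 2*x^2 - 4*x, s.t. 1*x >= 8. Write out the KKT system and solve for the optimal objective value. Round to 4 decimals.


Step 1: Try lambda = 0 (constraint inactive).
x_unc = 4/(2*2) = 1.0
Check: 1*1.0 = 1.0 < 8 -- violated!
Step 2: Constraint must be active: 1*x = 8
x* = 8/1 = 8.0
lambda = (2*2*8.0 - 4)/1 = 28.0
Step 3: Compute optimal value.
f(x*) = 2*8.0^2 - 4*8.0 = 96.0


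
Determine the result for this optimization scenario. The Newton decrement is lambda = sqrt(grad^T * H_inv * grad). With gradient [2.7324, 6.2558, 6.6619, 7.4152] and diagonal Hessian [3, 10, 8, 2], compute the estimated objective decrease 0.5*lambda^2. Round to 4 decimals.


Step 1: H is diagonal, so H^(-1) * g = [0.9108, 0.6256, 0.8327, 3.7076].
Step 2: g^T H^(-1) g = sum_i g_i^2 / H_ii
  = (2.7324)^2/3 + (6.2558)^2/10 + (6.6619)^2/8 + (7.4152)^2/2
  = 2.4887 + 3.9135 + 5.5476 + 27.4926 = 39.4424
Step 3: Objective decrease = 0.5 * g^T H^(-1) g = 19.7212


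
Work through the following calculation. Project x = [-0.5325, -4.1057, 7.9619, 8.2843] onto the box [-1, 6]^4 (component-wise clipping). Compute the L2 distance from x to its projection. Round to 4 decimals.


Project each component onto [-1, 6].
clip(-0.5325) = -0.5325, clip(-4.1057) = -1.0, clip(7.9619) = 6.0, clip(8.2843) = 6.0
Projection = [-0.5325, -1.0, 6.0, 6.0]
Squared diffs: [0.0, 9.6454, 3.8491, 5.218]
Distance = sqrt(18.7125) = 4.3258


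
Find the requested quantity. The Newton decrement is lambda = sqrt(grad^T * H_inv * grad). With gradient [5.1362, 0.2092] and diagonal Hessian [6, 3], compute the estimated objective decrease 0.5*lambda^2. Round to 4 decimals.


Step 1: H is diagonal, so H^(-1) * g = [0.856, 0.0697].
Step 2: g^T H^(-1) g = sum_i g_i^2 / H_ii
  = (5.1362)^2/6 + (0.2092)^2/3
  = 4.3968 + 0.0146 = 4.4113
Step 3: Objective decrease = 0.5 * g^T H^(-1) g = 2.2057


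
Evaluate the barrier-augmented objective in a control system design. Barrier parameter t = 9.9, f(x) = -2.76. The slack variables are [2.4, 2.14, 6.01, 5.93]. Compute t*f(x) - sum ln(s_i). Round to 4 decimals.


Step 1: Compute log-barrier.
ln values: [0.8755, 0.7608, 1.7934, 1.78]
phi = -(0.8755 + 0.7608 + 1.7934 + 1.78) = -5.2097
Step 2: Compute augmented objective.
t*f(x) = 9.9*-2.76 = -27.324
Total = -27.324 - 5.2097 = -32.5337


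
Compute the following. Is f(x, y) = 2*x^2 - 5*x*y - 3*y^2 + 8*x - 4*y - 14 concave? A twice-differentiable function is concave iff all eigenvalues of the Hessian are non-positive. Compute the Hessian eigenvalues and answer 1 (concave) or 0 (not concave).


The Hessian of f(x,y) = 2*x^2 - 5*x*y - 3*y^2 + 8*x - 4*y - 14 is:
H = [[4, -5], [-5, -6]]
Trace = 4 - 6 = -2
Determinant = 4*-6 - (-5)^2 = -49
Discriminant = (-2)^2 - 4*-49 = 200.0
Eigenvalues: lambda_1 = -8.0711, lambda_2 = 6.0711
The function is not concave.

0


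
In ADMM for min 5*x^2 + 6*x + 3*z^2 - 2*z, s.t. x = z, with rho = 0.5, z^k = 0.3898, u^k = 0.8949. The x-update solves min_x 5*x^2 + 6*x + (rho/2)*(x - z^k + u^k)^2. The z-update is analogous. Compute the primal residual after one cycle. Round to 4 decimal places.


ADMM iteration with rho = 0.5, z^k = 0.3898, u^k = 0.8949
Step 1: x-update.
Minimize 5*x^2 + 6*x + (0.5/2)*(x - 0.3898 + 0.8949)^2
FOC: (2*5 + 0.5)*x = -6 + 0.5*(0.3898 - 0.8949)
x^{k+1} = -0.5955
Step 2: z-update.
Minimize 3*z^2 - 2*z + (0.5/2)*(-0.5955 - z + 0.8949)^2
FOC: (2*3 + 0.5)*z = 2 + 0.5*(-0.5955 + 0.8949)
z^{k+1} = 0.3307
Step 3: u-update.
u^{k+1} = 0.8949 - 0.5955 - 0.3307 = -0.0313
Step 4: Primal residual = |-0.5955 - 0.3307| = 0.9262


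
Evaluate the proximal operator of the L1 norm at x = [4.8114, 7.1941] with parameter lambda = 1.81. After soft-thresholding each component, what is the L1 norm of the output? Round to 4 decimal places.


Soft-thresholding with lambda = 1.81:
prox(4.8114) = sign(4.8114)*max(|4.8114| - 1.81, 0) = 3.0014
prox(7.1941) = sign(7.1941)*max(|7.1941| - 1.81, 0) = 5.3841
prox(x) = [3.0014, 5.3841]
||prox(x)||_1 = 3.0014 + 5.3841 = 8.3855


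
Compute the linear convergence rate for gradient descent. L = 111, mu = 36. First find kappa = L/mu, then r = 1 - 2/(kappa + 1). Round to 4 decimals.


Step 1: Compute the condition number.
kappa = L/mu = 111/36 = 3.0833
Step 2: Compute the convergence rate.
r = 1 - 2/(kappa + 1) = 1 - 2*mu/(L + mu) = (L - mu)/(L + mu) = 75/147 = 0.5102


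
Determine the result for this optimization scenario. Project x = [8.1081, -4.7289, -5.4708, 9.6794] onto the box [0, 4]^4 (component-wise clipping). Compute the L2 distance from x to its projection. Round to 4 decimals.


Project each component onto [0, 4].
clip(8.1081) = 4.0, clip(-4.7289) = 0.0, clip(-5.4708) = 0.0, clip(9.6794) = 4.0
Projection = [4.0, 0.0, 0.0, 4.0]
Squared diffs: [16.8765, 22.3625, 29.9297, 32.2556]
Distance = sqrt(101.4243) = 10.071


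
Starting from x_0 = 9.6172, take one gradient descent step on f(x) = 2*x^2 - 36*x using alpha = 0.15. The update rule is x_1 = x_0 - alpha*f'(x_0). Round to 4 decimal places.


We compute the gradient at x_0 and apply the update.
f'(x) = 4*x - 36
f'(9.6172) = 4*9.6172 - 36 = 2.4688
x_1 = 9.6172 - 0.15*2.4688 = 9.2469


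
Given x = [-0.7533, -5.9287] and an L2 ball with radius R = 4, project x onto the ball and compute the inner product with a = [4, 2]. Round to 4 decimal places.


Step 1: Compute ||x|| (intermediates to 6 decimals).
||x|| = sqrt((-0.7533)^2 + (-5.9287)^2) = 5.976365
Step 2: Project.
Since ||x|| > R, scale = R/||x|| = 4/5.976365 = 0.669303, proj(x) = scale * x
proj(x) = [-0.504186, -3.968097]
Step 3: Dot product.
a^T * proj(x) = 4*(-0.504186) + 2*(-3.968097) = -9.9529


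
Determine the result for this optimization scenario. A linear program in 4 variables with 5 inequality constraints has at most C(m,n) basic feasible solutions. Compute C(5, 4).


Each vertex corresponds to some choice of n active constraints out of m, so the number of vertices is at most C(m, n) = m! / (n!(m-n)!).
m = 5, n = 4
Numerator: 5 * 4 * 3 * 2
Denominator: 4! = 24
C(5, 4) = 5


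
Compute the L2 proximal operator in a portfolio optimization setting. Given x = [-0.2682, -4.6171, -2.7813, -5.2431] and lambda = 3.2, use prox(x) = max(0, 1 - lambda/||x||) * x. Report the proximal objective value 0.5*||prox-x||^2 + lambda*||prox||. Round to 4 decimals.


Step 1: Compute ||x||.
||x|| = 7.5243
Step 2: Compute scaling factor.
scale = max(0, 1 - 3.2/7.5243) = 0.5747
Step 3: prox(x) = [-0.1541, -2.6535, -1.5984, -3.0133]
||prox(x)|| = 4.3243
Step 4: Proximal objective.
0.5*||prox-x||^2 = 5.12
lambda*||prox|| = 13.8378
Total = 18.9578


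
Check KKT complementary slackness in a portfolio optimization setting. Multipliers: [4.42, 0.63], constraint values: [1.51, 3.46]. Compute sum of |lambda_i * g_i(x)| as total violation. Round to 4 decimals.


KKT complementary slackness check:
lambda_1 * g_1 = 4.42 * 1.51 = 6.6742
lambda_2 * g_2 = 0.63 * 3.46 = 2.1798
Total violation = 6.6742 + 2.1798 = 8.854


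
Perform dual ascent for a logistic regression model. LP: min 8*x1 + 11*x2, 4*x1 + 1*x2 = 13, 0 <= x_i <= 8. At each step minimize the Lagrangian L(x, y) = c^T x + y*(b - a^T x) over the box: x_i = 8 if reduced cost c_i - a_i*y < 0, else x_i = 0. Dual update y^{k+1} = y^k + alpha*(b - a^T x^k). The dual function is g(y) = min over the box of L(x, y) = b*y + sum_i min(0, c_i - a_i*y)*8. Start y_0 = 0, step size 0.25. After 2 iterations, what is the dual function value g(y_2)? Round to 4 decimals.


Dual ascent for LP: min 8*x1 + 11*x2, 4*x1 + 1*x2 = 13, 0 <= x_i <= 8
Step 1: y^k = 0.0, reduced costs: (8.0, 11.0)
  x^k = (0.0, 0.0), subgradient = b - a^T x = 13.0
  y^{k+1} = 0.0 + 0.25*13.0 = 3.25
Step 2: y^k = 3.25, reduced costs: (-5.0, 7.75)
  x^k = (8.0, 0.0), subgradient = b - a^T x = -19.0
  y^{k+1} = 3.25 + 0.25*-19.0 = -1.5
Dual objective at y_2 = -1.5: reduced costs (14.0, 12.5), box minimizer x = (0.0, 0.0)
g(y_2) = b*y + (c1 - a1*y)*x1 + (c2 - a2*y)*x2 = 13*(-1.5) + 14.0*0.0 + 12.5*0.0 = -19.5 + 0.0 + 0.0 = -19.5


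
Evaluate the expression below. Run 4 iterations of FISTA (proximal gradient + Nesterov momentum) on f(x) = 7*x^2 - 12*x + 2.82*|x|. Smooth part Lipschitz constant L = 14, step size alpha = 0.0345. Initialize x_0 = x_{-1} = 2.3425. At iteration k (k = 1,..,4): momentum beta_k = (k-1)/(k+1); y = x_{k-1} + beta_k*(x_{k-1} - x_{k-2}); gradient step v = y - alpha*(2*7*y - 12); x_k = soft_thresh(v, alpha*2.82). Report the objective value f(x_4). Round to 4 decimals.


FISTA on f(x) = 7*x^2 - 12*x + 2.82*|x|
L = 14, alpha = 0.0345
Iteration 1: beta = 0.0, y = 2.3425 + 0.0*(2.3425 - 2.3425) = 2.3425
  grad(y) = 20.795, v = y - alpha*grad = 1.6251
  prox(v) = soft_thresh(1.6251, 0.0973) = 1.5278
Iteration 2: beta = 0.3333, y = 1.5278 + 0.3333*(1.5278 - 2.3425) = 1.2562
  grad(y) = 5.5869, v = y - alpha*grad = 1.0635
  prox(v) = soft_thresh(1.0635, 0.0973) = 0.9662
Iteration 3: beta = 0.5, y = 0.9662 + 0.5*(0.9662 - 1.5278) = 0.6854
  grad(y) = -2.4049, v = y - alpha*grad = 0.7683
  prox(v) = soft_thresh(0.7683, 0.0973) = 0.671
Iteration 4: beta = 0.6, y = 0.671 + 0.6*(0.671 - 0.9662) = 0.494
  grad(y) = -5.0845, v = y - alpha*grad = 0.6694
  prox(v) = soft_thresh(0.6694, 0.0973) = 0.5721
f(x_4) = 7*0.5721^2 - 12*0.5721 + 2.82*|0.5721| = -2.9608


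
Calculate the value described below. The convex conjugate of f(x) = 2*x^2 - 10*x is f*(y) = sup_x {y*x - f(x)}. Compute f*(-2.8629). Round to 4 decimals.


f*(y) = sup_x {y*x - a*x^2 - b*x} = sup_x {(y-b)*x - a*x^2}
FOC: (y - b) - 2a*x = 0 => x* = (y - b)/(2a)
x* = (-2.8629 + 10)/(2*2) = 1.7843
f*(-2.8629) = (y-b)^2/(4a) = (-2.8629 + 10)^2/(4*2)
= 50.9382/8 = 6.3673


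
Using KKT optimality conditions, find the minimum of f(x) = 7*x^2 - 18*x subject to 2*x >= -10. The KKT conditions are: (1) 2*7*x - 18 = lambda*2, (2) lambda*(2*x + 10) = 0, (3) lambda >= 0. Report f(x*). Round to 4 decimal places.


Step 1: Try lambda = 0 (constraint inactive).
Stationarity: 2*7*x - 18 = 0
x* = 18/(2*7) = 9/7 = 1.2857 (rounded; the exact value 9/7 is used below)
Check constraint: 2*1.2857 = 2.5714 >= -10 -- satisfied.
Step 2: Compute optimal value.
f(x*) = 7*(9/7)^2 - 18*(9/7) = -11.5714


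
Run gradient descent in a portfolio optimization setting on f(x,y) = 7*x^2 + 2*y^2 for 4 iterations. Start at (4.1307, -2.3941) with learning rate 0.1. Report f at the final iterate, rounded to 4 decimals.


Gradient descent on f(x,y) = 7*x^2 + 2*y^2.
Starting point: (4.1307, -2.3941), alpha = 0.1
Step 1: grad_x = 2*7*4.1307 = 57.8298, grad_y = 2*2*-2.3941 = -9.5764
  x_1 = 4.1307 - 0.1*57.8298 = -1.6523
  y_1 = -2.3941 - 0.1*-9.5764 = -1.4365
Step 2: grad_x = 2*7*-1.6523 = -23.1319, grad_y = 2*2*-1.4365 = -5.7458
  x_2 = -1.6523 - 0.1*-23.1319 = 0.6609
  y_2 = -1.4365 - 0.1*-5.7458 = -0.8619
Step 3: grad_x = 2*7*0.6609 = 9.2528, grad_y = 2*2*-0.8619 = -3.4475
  x_3 = 0.6609 - 0.1*9.2528 = -0.2644
  y_3 = -0.8619 - 0.1*-3.4475 = -0.5171
Step 4: grad_x = 2*7*-0.2644 = -3.7011, grad_y = 2*2*-0.5171 = -2.0685
  x_4 = -0.2644 - 0.1*-3.7011 = 0.1057
  y_4 = -0.5171 - 0.1*-2.0685 = -0.3103
f(0.1057, -0.3103) = 7*0.1057^2 + 2*(-0.3103)^2 = 0.2708


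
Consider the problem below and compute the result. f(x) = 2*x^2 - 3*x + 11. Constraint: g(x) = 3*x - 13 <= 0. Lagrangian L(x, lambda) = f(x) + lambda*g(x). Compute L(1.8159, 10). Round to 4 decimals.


Step 1: Evaluate f(x).
f(1.8159) = 2*1.8159^2 - 3*1.8159 + 11 = 12.1473
Step 2: Evaluate g(x).
g(1.8159) = 3*1.8159 - 13 = -7.5523
Step 3: Compute Lagrangian.
L = 12.1473 + 10*-7.5523 = -63.3757


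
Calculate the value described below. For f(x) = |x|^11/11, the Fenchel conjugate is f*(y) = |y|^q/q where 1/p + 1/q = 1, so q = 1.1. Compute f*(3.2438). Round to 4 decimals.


The conjugate exponent q satisfies 1/p + 1/q = 1.
p = 11, so q = 11/(11 - 1) = 1.1
|y|^q = 3.2438^1.1 = 3.6489
f*(3.2438) = 3.6489 / 1.1 = 3.3172


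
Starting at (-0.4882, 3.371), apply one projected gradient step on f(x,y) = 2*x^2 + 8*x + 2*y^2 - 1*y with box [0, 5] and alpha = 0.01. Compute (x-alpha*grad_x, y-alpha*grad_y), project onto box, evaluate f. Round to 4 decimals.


Step 1: Compute gradient at (-0.4882, 3.371).
grad_x = 2*2*-0.4882 + 8 = 6.0472
grad_y = 2*2*3.371 - 1 = 12.484
Step 2: Gradient step.
x_raw = -0.4882 - 0.01*6.0472 = -0.5487
y_raw = 3.371 - 0.01*12.484 = 3.2462
Step 3: Project onto [0, 5].
x_proj = clip(-0.5487) = 0.0
y_proj = clip(3.2462) = 3.2462
Step 4: Evaluate f.
f(0.0, 3.2462) = 17.8289


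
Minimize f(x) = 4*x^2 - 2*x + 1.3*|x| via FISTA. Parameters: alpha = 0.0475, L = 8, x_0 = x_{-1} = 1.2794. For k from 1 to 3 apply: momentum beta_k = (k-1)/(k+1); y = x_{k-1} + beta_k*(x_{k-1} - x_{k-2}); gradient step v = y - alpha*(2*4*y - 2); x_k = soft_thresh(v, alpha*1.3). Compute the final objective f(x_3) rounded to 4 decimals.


FISTA on f(x) = 4*x^2 - 2*x + 1.3*|x|
L = 8, alpha = 0.0475
Iteration 1: beta = 0.0, y = 1.2794 + 0.0*(1.2794 - 1.2794) = 1.2794
  grad(y) = 8.2352, v = y - alpha*grad = 0.8882
  prox(v) = soft_thresh(0.8882, 0.0618) = 0.8265
Iteration 2: beta = 0.3333, y = 0.8265 + 0.3333*(0.8265 - 1.2794) = 0.6755
  grad(y) = 3.404, v = y - alpha*grad = 0.5138
  prox(v) = soft_thresh(0.5138, 0.0618) = 0.4521
Iteration 3: beta = 0.5, y = 0.4521 + 0.5*(0.4521 - 0.8265) = 0.2649
  grad(y) = 0.1188, v = y - alpha*grad = 0.2592
  prox(v) = soft_thresh(0.2592, 0.0618) = 0.1975
f(x_3) = 4*0.1975^2 - 2*0.1975 + 1.3*|0.1975| = 0.0177


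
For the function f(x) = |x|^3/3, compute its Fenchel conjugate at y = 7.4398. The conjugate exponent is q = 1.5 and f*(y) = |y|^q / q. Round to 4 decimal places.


The conjugate exponent q satisfies 1/p + 1/q = 1.
p = 3, so q = 3/(3 - 1) = 1.5
|y|^q = 7.4398^1.5 = 20.2928
f*(7.4398) = 20.2928 / 1.5 = 13.5285


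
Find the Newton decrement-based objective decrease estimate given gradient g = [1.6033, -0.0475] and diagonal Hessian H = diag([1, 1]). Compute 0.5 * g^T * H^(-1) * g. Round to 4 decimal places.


Step 1: H is diagonal, so H^(-1) * g = [1.6033, -0.0475].
Step 2: g^T H^(-1) g = sum_i g_i^2 / H_ii
  = (1.6033)^2/1 + (-0.0475)^2/1
  = 2.5706 + 0.0023 = 2.5728
Step 3: Objective decrease = 0.5 * g^T H^(-1) g = 1.2864


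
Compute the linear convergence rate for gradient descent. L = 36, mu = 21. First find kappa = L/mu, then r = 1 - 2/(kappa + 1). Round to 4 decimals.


Step 1: Compute the condition number.
kappa = L/mu = 36/21 = 1.7143
Step 2: Compute the convergence rate.
r = 1 - 2/(kappa + 1) = 1 - 2*mu/(L + mu) = (L - mu)/(L + mu) = 15/57 = 0.2632


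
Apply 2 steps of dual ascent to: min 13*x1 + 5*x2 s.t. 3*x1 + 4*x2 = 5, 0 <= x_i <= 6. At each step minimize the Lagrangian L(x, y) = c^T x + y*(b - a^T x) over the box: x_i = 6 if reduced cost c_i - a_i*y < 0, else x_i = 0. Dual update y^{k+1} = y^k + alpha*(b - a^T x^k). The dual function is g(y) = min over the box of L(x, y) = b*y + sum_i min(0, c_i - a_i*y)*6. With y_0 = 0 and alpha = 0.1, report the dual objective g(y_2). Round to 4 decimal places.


Dual ascent for LP: min 13*x1 + 5*x2, 3*x1 + 4*x2 = 5, 0 <= x_i <= 6
Step 1: y^k = 0.0, reduced costs: (13.0, 5.0)
  x^k = (0.0, 0.0), subgradient = b - a^T x = 5.0
  y^{k+1} = 0.0 + 0.1*5.0 = 0.5
Step 2: y^k = 0.5, reduced costs: (11.5, 3.0)
  x^k = (0.0, 0.0), subgradient = b - a^T x = 5.0
  y^{k+1} = 0.5 + 0.1*5.0 = 1.0
Dual objective at y_2 = 1.0: reduced costs (10.0, 1.0), box minimizer x = (0.0, 0.0)
g(y_2) = b*y + (c1 - a1*y)*x1 + (c2 - a2*y)*x2 = 5*1.0 + 10.0*0.0 + 1.0*0.0 = 5.0 + 0.0 + 0.0 = 5.0


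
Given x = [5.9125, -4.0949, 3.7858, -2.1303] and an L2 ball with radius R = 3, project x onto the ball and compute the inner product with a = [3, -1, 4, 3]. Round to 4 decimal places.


Step 1: Compute ||x|| (intermediates to 6 decimals).
||x|| = sqrt(5.9125^2 + (-4.0949)^2 + 3.7858^2 + (-2.1303)^2) = 8.402162
Step 2: Project.
Since ||x|| > R, scale = R/||x|| = 3/8.402162 = 0.357051, proj(x) = scale * x
proj(x) = [2.111064, -1.462088, 1.351724, -0.760626]
Step 3: Dot product.
a^T * proj(x) = 3*2.111064 - 1*(-1.462088) + 4*1.351724 + 3*(-0.760626) = 10.9203


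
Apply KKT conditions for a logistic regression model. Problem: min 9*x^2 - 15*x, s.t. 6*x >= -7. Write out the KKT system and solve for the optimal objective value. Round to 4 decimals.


Step 1: Try lambda = 0 (constraint inactive).
Stationarity: 2*9*x - 15 = 0
x* = 15/(2*9) = 5/6 = 0.8333 (rounded; the exact value 5/6 is used below)
Check constraint: 6*0.8333 = 4.9998 >= -7 -- satisfied.
Step 2: Compute optimal value.
f(x*) = 9*(5/6)^2 - 15*(5/6) = -6.25


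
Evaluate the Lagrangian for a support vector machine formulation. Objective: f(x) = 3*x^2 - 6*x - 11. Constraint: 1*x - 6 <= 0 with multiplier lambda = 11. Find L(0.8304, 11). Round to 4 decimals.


Step 1: Evaluate f(x).
f(0.8304) = 3*0.8304^2 - 6*0.8304 - 11 = -13.9137
Step 2: Evaluate g(x).
g(0.8304) = 1*0.8304 - 6 = -5.1696
Step 3: Compute Lagrangian.
L = -13.9137 + 11*-5.1696 = -70.7793


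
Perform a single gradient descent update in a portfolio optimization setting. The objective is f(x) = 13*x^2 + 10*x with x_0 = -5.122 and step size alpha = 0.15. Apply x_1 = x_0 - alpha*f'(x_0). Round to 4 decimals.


We compute the gradient at x_0 and apply the update.
f'(x) = 26*x + 10
f'(-5.122) = 26*-5.122 + 10 = -123.172
x_1 = -5.122 - 0.15*-123.172 = 13.3538


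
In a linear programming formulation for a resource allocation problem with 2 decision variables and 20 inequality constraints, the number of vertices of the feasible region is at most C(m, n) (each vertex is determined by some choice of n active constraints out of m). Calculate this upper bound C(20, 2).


Each vertex corresponds to some choice of n active constraints out of m, so the number of vertices is at most C(m, n) = m! / (n!(m-n)!).
m = 20, n = 2
Numerator: 20 * 19
Denominator: 2! = 2
C(20, 2) = 190


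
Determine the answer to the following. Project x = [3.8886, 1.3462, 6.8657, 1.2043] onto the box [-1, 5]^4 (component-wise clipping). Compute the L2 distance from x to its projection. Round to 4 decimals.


Project each component onto [-1, 5].
clip(3.8886) = 3.8886, clip(1.3462) = 1.3462, clip(6.8657) = 5.0, clip(1.2043) = 1.2043
Projection = [3.8886, 1.3462, 5.0, 1.2043]
Squared diffs: [0.0, 0.0, 3.4808, 0.0]
Distance = sqrt(3.4808) = 1.8657


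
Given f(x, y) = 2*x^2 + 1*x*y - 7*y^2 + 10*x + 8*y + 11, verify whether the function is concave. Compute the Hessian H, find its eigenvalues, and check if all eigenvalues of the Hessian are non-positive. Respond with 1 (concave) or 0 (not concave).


The Hessian of f(x,y) = 2*x^2 + 1*x*y - 7*y^2 + 10*x + 8*y + 11 is:
H = [[4, 1], [1, -14]]
Trace = 4 - 14 = -10
Determinant = 4*-14 - (1)^2 = -57
Discriminant = (-10)^2 - 4*-57 = 328.0
Eigenvalues: lambda_1 = -14.0554, lambda_2 = 4.0554
The function is not concave.

0


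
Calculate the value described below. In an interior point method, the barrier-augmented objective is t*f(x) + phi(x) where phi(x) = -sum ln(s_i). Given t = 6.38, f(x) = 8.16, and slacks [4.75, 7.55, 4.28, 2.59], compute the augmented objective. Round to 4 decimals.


Step 1: Compute log-barrier.
ln values: [1.5581, 2.0215, 1.454, 0.9517]
phi = -(1.5581 + 2.0215 + 1.454 + 0.9517) = -5.9853
Step 2: Compute augmented objective.
t*f(x) = 6.38*8.16 = 52.0608
Total = 52.0608 - 5.9853 = 46.0755


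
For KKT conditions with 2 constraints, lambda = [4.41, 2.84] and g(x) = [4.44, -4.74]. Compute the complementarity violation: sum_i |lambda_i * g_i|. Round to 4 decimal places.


KKT complementary slackness check:
lambda_1 * g_1 = 4.41 * 4.44 = 19.5804
lambda_2 * g_2 = 2.84 * -4.74 = -13.4616
Total violation = 19.5804 + 13.4616 = 33.042


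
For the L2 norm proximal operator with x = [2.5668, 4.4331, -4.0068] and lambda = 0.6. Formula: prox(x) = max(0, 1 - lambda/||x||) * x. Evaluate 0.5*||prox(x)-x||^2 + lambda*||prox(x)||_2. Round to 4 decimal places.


Step 1: Compute ||x||.
||x|| = 6.5035
Step 2: Compute scaling factor.
scale = max(0, 1 - 0.6/6.5035) = 0.9077
Step 3: prox(x) = [2.33, 4.0241, -3.6371]
||prox(x)|| = 5.9035
Step 4: Proximal objective.
0.5*||prox-x||^2 = 0.18
lambda*||prox|| = 3.5421
Total = 3.7221


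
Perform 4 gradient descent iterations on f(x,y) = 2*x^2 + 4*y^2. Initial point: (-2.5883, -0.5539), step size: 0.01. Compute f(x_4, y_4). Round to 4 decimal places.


Gradient descent on f(x,y) = 2*x^2 + 4*y^2.
Starting point: (-2.5883, -0.5539), alpha = 0.01
Step 1: grad_x = 2*2*-2.5883 = -10.3532, grad_y = 2*4*-0.5539 = -4.4312
  x_1 = -2.5883 - 0.01*-10.3532 = -2.4848
  y_1 = -0.5539 - 0.01*-4.4312 = -0.5096
Step 2: grad_x = 2*2*-2.4848 = -9.9391, grad_y = 2*4*-0.5096 = -4.0767
  x_2 = -2.4848 - 0.01*-9.9391 = -2.3854
  y_2 = -0.5096 - 0.01*-4.0767 = -0.4688
Step 3: grad_x = 2*2*-2.3854 = -9.5415, grad_y = 2*4*-0.4688 = -3.7506
  x_3 = -2.3854 - 0.01*-9.5415 = -2.29
  y_3 = -0.4688 - 0.01*-3.7506 = -0.4313
Step 4: grad_x = 2*2*-2.29 = -9.1598, grad_y = 2*4*-0.4313 = -3.4505
  x_4 = -2.29 - 0.01*-9.1598 = -2.1984
  y_4 = -0.4313 - 0.01*-3.4505 = -0.3968
f(-2.1984, -0.3968) = 2*(-2.1984)^2 + 4*(-0.3968)^2 = 10.2954


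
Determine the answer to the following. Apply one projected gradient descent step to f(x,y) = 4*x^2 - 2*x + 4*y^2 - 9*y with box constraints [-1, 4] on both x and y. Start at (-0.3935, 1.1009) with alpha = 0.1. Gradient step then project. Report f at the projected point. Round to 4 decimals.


Step 1: Compute gradient at (-0.3935, 1.1009).
grad_x = 2*4*-0.3935 - 2 = -5.148
grad_y = 2*4*1.1009 - 9 = -0.1928
Step 2: Gradient step.
x_raw = -0.3935 - 0.1*-5.148 = 0.1213
y_raw = 1.1009 - 0.1*-0.1928 = 1.1202
Step 3: Project onto [-1, 4].
x_proj = clip(0.1213) = 0.1213
y_proj = clip(1.1202) = 1.1202
Step 4: Evaluate f.
f(0.1213, 1.1202) = -5.2462


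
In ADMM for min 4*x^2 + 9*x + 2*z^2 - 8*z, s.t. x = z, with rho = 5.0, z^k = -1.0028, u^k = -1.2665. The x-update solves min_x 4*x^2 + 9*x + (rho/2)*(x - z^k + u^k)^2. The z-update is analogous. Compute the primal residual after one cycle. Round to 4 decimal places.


ADMM iteration with rho = 5.0, z^k = -1.0028, u^k = -1.2665
Step 1: x-update.
Minimize 4*x^2 + 9*x + (5.0/2)*(x + 1.0028 - 1.2665)^2
FOC: (2*4 + 5.0)*x = -9 + 5.0*(-1.0028 + 1.2665)
x^{k+1} = -0.5909
Step 2: z-update.
Minimize 2*z^2 - 8*z + (5.0/2)*(-0.5909 - z - 1.2665)^2
FOC: (2*2 + 5.0)*z = 8 + 5.0*(-0.5909 - 1.2665)
z^{k+1} = -0.143
Step 3: u-update.
u^{k+1} = -1.2665 - 0.5909 + 0.143 = -1.7144
Step 4: Primal residual = |-0.5909 + 0.143| = 0.4479


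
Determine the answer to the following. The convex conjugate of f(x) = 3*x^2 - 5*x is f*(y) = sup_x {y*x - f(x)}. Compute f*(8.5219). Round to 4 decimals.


f*(y) = sup_x {y*x - a*x^2 - b*x} = sup_x {(y-b)*x - a*x^2}
FOC: (y - b) - 2a*x = 0 => x* = (y - b)/(2a)
x* = (8.5219 + 5)/(2*3) = 2.2537
f*(8.5219) = (y-b)^2/(4a) = (8.5219 + 5)^2/(4*3)
= 182.8418/12 = 15.2368


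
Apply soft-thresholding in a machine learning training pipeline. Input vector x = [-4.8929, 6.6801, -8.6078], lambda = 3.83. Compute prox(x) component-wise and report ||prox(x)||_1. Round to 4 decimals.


Soft-thresholding with lambda = 3.83:
prox(-4.8929) = sign(-4.8929)*max(|-4.8929| - 3.83, 0) = -1.0629
prox(6.6801) = sign(6.6801)*max(|6.6801| - 3.83, 0) = 2.8501
prox(-8.6078) = sign(-8.6078)*max(|-8.6078| - 3.83, 0) = -4.7778
prox(x) = [-1.0629, 2.8501, -4.7778]
||prox(x)||_1 = 1.0629 + 2.8501 + 4.7778 = 8.6908


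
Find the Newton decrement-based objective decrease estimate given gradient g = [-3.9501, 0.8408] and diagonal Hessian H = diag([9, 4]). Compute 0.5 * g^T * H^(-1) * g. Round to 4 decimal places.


Step 1: H is diagonal, so H^(-1) * g = [-0.4389, 0.2102].
Step 2: g^T H^(-1) g = sum_i g_i^2 / H_ii
  = (-3.9501)^2/9 + (0.8408)^2/4
  = 1.7337 + 0.1767 = 1.9104
Step 3: Objective decrease = 0.5 * g^T H^(-1) g = 0.9552


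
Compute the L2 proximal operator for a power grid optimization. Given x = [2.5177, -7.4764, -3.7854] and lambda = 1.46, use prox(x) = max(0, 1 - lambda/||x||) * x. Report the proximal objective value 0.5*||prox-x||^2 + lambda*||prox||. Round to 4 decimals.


Step 1: Compute ||x||.
||x|| = 8.7501
Step 2: Compute scaling factor.
scale = max(0, 1 - 1.46/8.7501) = 0.8331
Step 3: prox(x) = [2.0976, -6.2289, -3.1538]
||prox(x)|| = 7.2901
Step 4: Proximal objective.
0.5*||prox-x||^2 = 1.0658
lambda*||prox|| = 10.6435
Total = 11.7094


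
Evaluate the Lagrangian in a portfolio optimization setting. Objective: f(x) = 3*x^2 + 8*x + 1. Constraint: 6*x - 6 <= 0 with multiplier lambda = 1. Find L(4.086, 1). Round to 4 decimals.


Step 1: Evaluate f(x).
f(4.086) = 3*4.086^2 + 8*4.086 + 1 = 83.7742
Step 2: Evaluate g(x).
g(4.086) = 6*4.086 - 6 = 18.516
Step 3: Compute Lagrangian.
L = 83.7742 + 1*18.516 = 102.2902


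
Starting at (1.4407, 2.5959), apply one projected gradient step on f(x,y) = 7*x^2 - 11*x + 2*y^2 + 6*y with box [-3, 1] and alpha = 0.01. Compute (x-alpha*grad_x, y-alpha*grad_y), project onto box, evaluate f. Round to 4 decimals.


Step 1: Compute gradient at (1.4407, 2.5959).
grad_x = 2*7*1.4407 - 11 = 9.1698
grad_y = 2*2*2.5959 + 6 = 16.3836
Step 2: Gradient step.
x_raw = 1.4407 - 0.01*9.1698 = 1.349
y_raw = 2.5959 - 0.01*16.3836 = 2.4321
Step 3: Project onto [-3, 1].
x_proj = clip(1.349) = 1.0
y_proj = clip(2.4321) = 1.0
Step 4: Evaluate f.
f(1.0, 1.0) = 4.0


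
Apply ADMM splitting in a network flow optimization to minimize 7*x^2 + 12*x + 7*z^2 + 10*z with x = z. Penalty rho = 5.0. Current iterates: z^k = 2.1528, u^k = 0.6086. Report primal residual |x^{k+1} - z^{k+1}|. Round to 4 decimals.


ADMM iteration with rho = 5.0, z^k = 2.1528, u^k = 0.6086
Step 1: x-update.
Minimize 7*x^2 + 12*x + (5.0/2)*(x - 2.1528 + 0.6086)^2
FOC: (2*7 + 5.0)*x = -12 + 5.0*(2.1528 - 0.6086)
x^{k+1} = -0.2252
Step 2: z-update.
Minimize 7*z^2 + 10*z + (5.0/2)*(-0.2252 - z + 0.6086)^2
FOC: (2*7 + 5.0)*z = -10 + 5.0*(-0.2252 + 0.6086)
z^{k+1} = -0.4254
Step 3: u-update.
u^{k+1} = 0.6086 - 0.2252 + 0.4254 = 0.8088
Step 4: Primal residual = |-0.2252 + 0.4254| = 0.2002


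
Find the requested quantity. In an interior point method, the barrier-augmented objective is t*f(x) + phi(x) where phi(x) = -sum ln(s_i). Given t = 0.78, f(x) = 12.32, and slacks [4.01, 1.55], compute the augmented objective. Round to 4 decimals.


Step 1: Compute log-barrier.
ln values: [1.3888, 0.4383]
phi = -(1.3888 + 0.4383) = -1.827
Step 2: Compute augmented objective.
t*f(x) = 0.78*12.32 = 9.6096
Total = 9.6096 - 1.827 = 7.7826


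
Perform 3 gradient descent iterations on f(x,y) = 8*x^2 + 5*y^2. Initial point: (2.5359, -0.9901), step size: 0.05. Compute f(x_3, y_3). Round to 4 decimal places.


Gradient descent on f(x,y) = 8*x^2 + 5*y^2.
Starting point: (2.5359, -0.9901), alpha = 0.05
Step 1: grad_x = 2*8*2.5359 = 40.5744, grad_y = 2*5*-0.9901 = -9.901
  x_1 = 2.5359 - 0.05*40.5744 = 0.5072
  y_1 = -0.9901 - 0.05*-9.901 = -0.4951
Step 2: grad_x = 2*8*0.5072 = 8.1149, grad_y = 2*5*-0.4951 = -4.9505
  x_2 = 0.5072 - 0.05*8.1149 = 0.1014
  y_2 = -0.4951 - 0.05*-4.9505 = -0.2475
Step 3: grad_x = 2*8*0.1014 = 1.623, grad_y = 2*5*-0.2475 = -2.4753
  x_3 = 0.1014 - 0.05*1.623 = 0.0203
  y_3 = -0.2475 - 0.05*-2.4753 = -0.1238
f(0.0203, -0.1238) = 8*0.0203^2 + 5*(-0.1238)^2 = 0.0799


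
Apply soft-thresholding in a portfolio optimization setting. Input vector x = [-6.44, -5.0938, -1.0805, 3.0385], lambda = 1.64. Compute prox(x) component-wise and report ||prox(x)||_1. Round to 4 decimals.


Soft-thresholding with lambda = 1.64:
prox(-6.44) = sign(-6.44)*max(|-6.44| - 1.64, 0) = -4.8
prox(-5.0938) = sign(-5.0938)*max(|-5.0938| - 1.64, 0) = -3.4538
prox(-1.0805) = sign(-1.0805)*max(|-1.0805| - 1.64, 0) = 0.0
prox(3.0385) = sign(3.0385)*max(|3.0385| - 1.64, 0) = 1.3985
prox(x) = [-4.8, -3.4538, 0.0, 1.3985]
||prox(x)||_1 = 4.8 + 3.4538 + 0.0 + 1.3985 = 9.6523


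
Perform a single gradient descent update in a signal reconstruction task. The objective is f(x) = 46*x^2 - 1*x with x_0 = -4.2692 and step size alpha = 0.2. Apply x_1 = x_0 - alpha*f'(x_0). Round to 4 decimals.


We compute the gradient at x_0 and apply the update.
f'(x) = 92*x - 1
f'(-4.2692) = 92*-4.2692 - 1 = -393.7664
x_1 = -4.2692 - 0.2*-393.7664 = 74.4841


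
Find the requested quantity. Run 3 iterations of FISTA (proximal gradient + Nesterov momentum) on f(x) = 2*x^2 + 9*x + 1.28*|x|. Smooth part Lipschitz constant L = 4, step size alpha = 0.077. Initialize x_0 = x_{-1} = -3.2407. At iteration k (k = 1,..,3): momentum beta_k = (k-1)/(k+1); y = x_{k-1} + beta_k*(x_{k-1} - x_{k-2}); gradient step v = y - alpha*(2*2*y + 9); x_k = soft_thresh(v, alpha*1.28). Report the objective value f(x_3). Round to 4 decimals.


FISTA on f(x) = 2*x^2 + 9*x + 1.28*|x|
L = 4, alpha = 0.077
Iteration 1: beta = 0.0, y = -3.2407 + 0.0*(-3.2407 + 3.2407) = -3.2407
  grad(y) = -3.9628, v = y - alpha*grad = -2.9356
  prox(v) = soft_thresh(-2.9356, 0.0986) = -2.837
Iteration 2: beta = 0.3333, y = -2.837 + 0.3333*(-2.837 + 3.2407) = -2.7024
  grad(y) = -1.8098, v = y - alpha*grad = -2.5631
  prox(v) = soft_thresh(-2.5631, 0.0986) = -2.4645
Iteration 3: beta = 0.5, y = -2.4645 + 0.5*(-2.4645 + 2.837) = -2.2783
  grad(y) = -0.1132, v = y - alpha*grad = -2.2696
  prox(v) = soft_thresh(-2.2696, 0.0986) = -2.171
f(x_3) = 2*(-2.171)^2 + 9*(-2.171) + 1.28*|-2.171| = -7.3336


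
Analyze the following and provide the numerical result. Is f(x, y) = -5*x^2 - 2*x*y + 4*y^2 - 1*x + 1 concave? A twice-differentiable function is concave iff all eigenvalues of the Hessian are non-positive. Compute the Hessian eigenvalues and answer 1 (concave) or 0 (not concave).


The Hessian of f(x,y) = -5*x^2 - 2*x*y + 4*y^2 - 1*x + 1 is:
H = [[-10, -2], [-2, 8]]
Trace = -10 + 8 = -2
Determinant = -10*8 - (-2)^2 = -84
Discriminant = (-2)^2 - 4*-84 = 340.0
Eigenvalues: lambda_1 = -10.2195, lambda_2 = 8.2195
The function is not concave.

0


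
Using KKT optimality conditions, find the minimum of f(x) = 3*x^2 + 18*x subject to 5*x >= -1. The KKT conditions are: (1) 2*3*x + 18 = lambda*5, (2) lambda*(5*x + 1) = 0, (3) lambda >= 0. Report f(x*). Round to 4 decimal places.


Step 1: Try lambda = 0 (constraint inactive).
x_unc = -18/(2*3) = -3.0
Check: 5*-3.0 = -15.0 < -1 -- violated!
Step 2: Constraint must be active: 5*x = -1
x* = -1/5 = -0.2
lambda = (2*3*(-0.2) + 18)/5 = 3.36
Step 3: Compute optimal value.
f(x*) = 3*(-0.2)^2 + 18*(-0.2) = -3.48


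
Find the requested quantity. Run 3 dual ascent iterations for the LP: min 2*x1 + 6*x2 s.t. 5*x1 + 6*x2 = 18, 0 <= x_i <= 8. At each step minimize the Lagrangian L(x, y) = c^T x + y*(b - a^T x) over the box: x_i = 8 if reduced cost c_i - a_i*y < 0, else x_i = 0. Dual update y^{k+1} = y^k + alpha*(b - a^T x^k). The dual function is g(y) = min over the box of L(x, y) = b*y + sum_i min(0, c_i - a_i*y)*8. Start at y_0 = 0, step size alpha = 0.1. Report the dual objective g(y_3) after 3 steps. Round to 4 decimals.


Dual ascent for LP: min 2*x1 + 6*x2, 5*x1 + 6*x2 = 18, 0 <= x_i <= 8
Step 1: y^k = 0.0, reduced costs: (2.0, 6.0)
  x^k = (0.0, 0.0), subgradient = b - a^T x = 18.0
  y^{k+1} = 0.0 + 0.1*18.0 = 1.8
Step 2: y^k = 1.8, reduced costs: (-7.0, -4.8)
  x^k = (8.0, 8.0), subgradient = b - a^T x = -70.0
  y^{k+1} = 1.8 + 0.1*-70.0 = -5.2
Step 3: y^k = -5.2, reduced costs: (28.0, 37.2)
  x^k = (0.0, 0.0), subgradient = b - a^T x = 18.0
  y^{k+1} = -5.2 + 0.1*18.0 = -3.4
Dual objective at y_3 = -3.4: reduced costs (19.0, 26.4), box minimizer x = (0.0, 0.0)
g(y_3) = b*y + (c1 - a1*y)*x1 + (c2 - a2*y)*x2 = 18*(-3.4) + 19.0*0.0 + 26.4*0.0 = -61.2 + 0.0 + 0.0 = -61.2


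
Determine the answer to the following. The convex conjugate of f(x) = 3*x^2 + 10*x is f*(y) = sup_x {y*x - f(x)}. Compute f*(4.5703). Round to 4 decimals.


f*(y) = sup_x {y*x - a*x^2 - b*x} = sup_x {(y-b)*x - a*x^2}
FOC: (y - b) - 2a*x = 0 => x* = (y - b)/(2a)
x* = (4.5703 - 10)/(2*3) = -0.905
f*(4.5703) = (y-b)^2/(4a) = (4.5703 - 10)^2/(4*3)
= 29.4816/12 = 2.4568


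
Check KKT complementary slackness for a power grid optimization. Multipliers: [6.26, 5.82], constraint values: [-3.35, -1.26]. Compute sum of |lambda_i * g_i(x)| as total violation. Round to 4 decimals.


KKT complementary slackness check:
lambda_1 * g_1 = 6.26 * -3.35 = -20.971
lambda_2 * g_2 = 5.82 * -1.26 = -7.3332
Total violation = 20.971 + 7.3332 = 28.3042


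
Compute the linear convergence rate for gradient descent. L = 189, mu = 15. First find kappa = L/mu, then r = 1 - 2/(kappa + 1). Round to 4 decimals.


Step 1: Compute the condition number.
kappa = L/mu = 189/15 = 12.6
Step 2: Compute the convergence rate.
r = 1 - 2/(kappa + 1) = 1 - 2*mu/(L + mu) = (L - mu)/(L + mu) = 174/204 = 0.8529


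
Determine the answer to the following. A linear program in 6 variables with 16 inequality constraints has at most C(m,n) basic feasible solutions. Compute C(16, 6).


Each vertex corresponds to some choice of n active constraints out of m, so the number of vertices is at most C(m, n) = m! / (n!(m-n)!).
m = 16, n = 6
Numerator: 16 * 15 * 14 * 13 * 12 * 11
Denominator: 6! = 720
C(16, 6) = 8008


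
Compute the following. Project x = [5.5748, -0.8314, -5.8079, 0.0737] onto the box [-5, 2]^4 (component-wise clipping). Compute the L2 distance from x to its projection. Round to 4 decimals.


Project each component onto [-5, 2].
clip(5.5748) = 2.0, clip(-0.8314) = -0.8314, clip(-5.8079) = -5.0, clip(0.0737) = 0.0737
Projection = [2.0, -0.8314, -5.0, 0.0737]
Squared diffs: [12.7792, 0.0, 0.6527, 0.0]
Distance = sqrt(13.4319) = 3.665


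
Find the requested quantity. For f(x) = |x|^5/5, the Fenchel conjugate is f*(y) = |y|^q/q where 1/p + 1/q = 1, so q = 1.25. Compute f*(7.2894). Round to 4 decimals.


The conjugate exponent q satisfies 1/p + 1/q = 1.
p = 5, so q = 5/(5 - 1) = 1.25
|y|^q = 7.2894^1.25 = 11.9775
f*(7.2894) = 11.9775 / 1.25 = 9.582


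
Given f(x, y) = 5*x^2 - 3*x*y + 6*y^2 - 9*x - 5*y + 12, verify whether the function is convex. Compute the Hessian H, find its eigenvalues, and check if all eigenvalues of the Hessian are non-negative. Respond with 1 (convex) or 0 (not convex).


The Hessian of f(x,y) = 5*x^2 - 3*x*y + 6*y^2 - 9*x - 5*y + 12 is:
H = [[10, -3], [-3, 12]]
Trace = 10 + 12 = 22
Determinant = 10*12 - (-3)^2 = 111
Discriminant = (22)^2 - 4*111 = 40.0
Eigenvalues: lambda_1 = 7.8377, lambda_2 = 14.1623
The function is convex.

1


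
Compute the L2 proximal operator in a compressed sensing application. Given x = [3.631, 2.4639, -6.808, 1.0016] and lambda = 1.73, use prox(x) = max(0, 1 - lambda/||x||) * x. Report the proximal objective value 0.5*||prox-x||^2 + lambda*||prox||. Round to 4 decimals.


Step 1: Compute ||x||.
||x|| = 8.1613
Step 2: Compute scaling factor.
scale = max(0, 1 - 1.73/8.1613) = 0.788
Step 3: prox(x) = [2.8613, 1.9416, -5.3649, 0.7893]
||prox(x)|| = 6.4313
Step 4: Proximal objective.
0.5*||prox-x||^2 = 1.4965
lambda*||prox|| = 11.1261
Total = 12.6226


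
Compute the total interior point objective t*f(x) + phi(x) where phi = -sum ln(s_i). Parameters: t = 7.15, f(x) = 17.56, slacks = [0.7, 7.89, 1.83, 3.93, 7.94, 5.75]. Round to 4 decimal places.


Step 1: Compute log-barrier.
ln values: [-0.3567, 2.0656, 0.6043, 1.3686, 2.0719, 1.7492]
phi = -(-0.3567 + 2.0656 + 0.6043 + 1.3686 + 2.0719 + 1.7492) = -7.503
Step 2: Compute augmented objective.
t*f(x) = 7.15*17.56 = 125.554
Total = 125.554 - 7.503 = 118.051


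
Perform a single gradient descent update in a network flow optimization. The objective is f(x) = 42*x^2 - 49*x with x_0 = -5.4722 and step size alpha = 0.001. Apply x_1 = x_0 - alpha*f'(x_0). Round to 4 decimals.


We compute the gradient at x_0 and apply the update.
f'(x) = 84*x - 49
f'(-5.4722) = 84*-5.4722 - 49 = -508.6648
x_1 = -5.4722 - 0.001*-508.6648 = -4.9635


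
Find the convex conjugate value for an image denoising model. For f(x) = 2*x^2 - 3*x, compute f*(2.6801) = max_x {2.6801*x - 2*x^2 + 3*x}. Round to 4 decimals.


f*(y) = sup_x {y*x - a*x^2 - b*x} = sup_x {(y-b)*x - a*x^2}
FOC: (y - b) - 2a*x = 0 => x* = (y - b)/(2a)
x* = (2.6801 + 3)/(2*2) = 1.42
f*(2.6801) = (y-b)^2/(4a) = (2.6801 + 3)^2/(4*2)
= 32.2635/8 = 4.0329


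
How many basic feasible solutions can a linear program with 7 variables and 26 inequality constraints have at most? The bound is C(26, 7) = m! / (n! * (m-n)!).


Each vertex corresponds to some choice of n active constraints out of m, so the number of vertices is at most C(m, n) = m! / (n!(m-n)!).
m = 26, n = 7
Numerator: 26 * 25 * 24 * 23 * 22 * 21 * 20
Denominator: 7! = 5040
C(26, 7) = 657800


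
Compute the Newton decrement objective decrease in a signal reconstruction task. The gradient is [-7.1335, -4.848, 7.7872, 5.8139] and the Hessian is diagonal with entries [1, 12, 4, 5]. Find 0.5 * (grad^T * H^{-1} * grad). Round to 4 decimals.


Step 1: H is diagonal, so H^(-1) * g = [-7.1335, -0.404, 1.9468, 1.1628].
Step 2: g^T H^(-1) g = sum_i g_i^2 / H_ii
  = (-7.1335)^2/1 + (-4.848)^2/12 + (7.7872)^2/4 + (5.8139)^2/5
  = 50.8868 + 1.9586 + 15.1601 + 6.7603 = 74.7658
Step 3: Objective decrease = 0.5 * g^T H^(-1) g = 37.3829


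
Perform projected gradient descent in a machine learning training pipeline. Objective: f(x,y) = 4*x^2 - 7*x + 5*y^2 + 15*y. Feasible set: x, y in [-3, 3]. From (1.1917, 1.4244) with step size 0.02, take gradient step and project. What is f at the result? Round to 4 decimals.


Step 1: Compute gradient at (1.1917, 1.4244).
grad_x = 2*4*1.1917 - 7 = 2.5336
grad_y = 2*5*1.4244 + 15 = 29.244
Step 2: Gradient step.
x_raw = 1.1917 - 0.02*2.5336 = 1.141
y_raw = 1.4244 - 0.02*29.244 = 0.8395
Step 3: Project onto [-3, 3].
x_proj = clip(1.141) = 1.141
y_proj = clip(0.8395) = 0.8395
Step 4: Evaluate f.
f(1.141, 0.8395) = 13.3374
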